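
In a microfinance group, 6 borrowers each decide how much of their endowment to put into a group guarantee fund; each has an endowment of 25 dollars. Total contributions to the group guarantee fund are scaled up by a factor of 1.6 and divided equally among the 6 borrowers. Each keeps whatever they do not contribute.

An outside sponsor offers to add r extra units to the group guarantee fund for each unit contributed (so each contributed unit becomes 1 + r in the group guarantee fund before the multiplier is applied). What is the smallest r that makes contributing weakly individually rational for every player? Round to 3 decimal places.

With matching at rate r, one contributed unit becomes (1 + r) in the group guarantee fund and returns 1.6 × (1 + r) / 6 to the contributor.
Setting this equal to 1: 1 + r = 6/1.6 = 3.7500.
So the minimum matching rate is r = 3.7500 − 1 = 2.750.

2.750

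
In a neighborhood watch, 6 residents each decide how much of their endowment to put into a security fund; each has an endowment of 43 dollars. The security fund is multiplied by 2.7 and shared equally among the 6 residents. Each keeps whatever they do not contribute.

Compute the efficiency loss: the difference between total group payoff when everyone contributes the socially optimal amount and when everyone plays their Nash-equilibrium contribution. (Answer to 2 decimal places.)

Each contributed unit returns 2.7/6 = 0.4500 to its contributor — below 1 — so contributing 0 is dominant for every player. At the Nash equilibrium everyone keeps their 43, and the group total is 6 × 43 = 258.
Each contributed unit returns 2.700 to the group as a whole (0.4500 to each of 6 players), which exceeds 1, so the social optimum is full contribution: group total = 2.700 × 258 = 696.60.
Efficiency loss = 696.60 − 258 = 438.60.

438.60 dollars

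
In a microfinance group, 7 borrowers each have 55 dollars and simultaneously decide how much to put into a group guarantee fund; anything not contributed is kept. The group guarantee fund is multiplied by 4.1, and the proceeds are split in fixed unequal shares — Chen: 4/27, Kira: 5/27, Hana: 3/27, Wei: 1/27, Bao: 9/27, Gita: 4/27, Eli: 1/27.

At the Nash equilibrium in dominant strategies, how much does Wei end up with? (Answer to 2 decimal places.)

For player j, contributing a unit is worthwhile iff 4.1 × (j's share) ≥ 1, i.e. iff j's share is at least 0.2439.
Only Bao (9/27) clears that bar, contributing 55; the remaining 6 contribute 0. Total contributed: 55.
Wei keeps 55 and receives 4.1 × 55 × 1/27 = 8.35 from the group guarantee fund, for a payoff of 63.35.

63.35 dollars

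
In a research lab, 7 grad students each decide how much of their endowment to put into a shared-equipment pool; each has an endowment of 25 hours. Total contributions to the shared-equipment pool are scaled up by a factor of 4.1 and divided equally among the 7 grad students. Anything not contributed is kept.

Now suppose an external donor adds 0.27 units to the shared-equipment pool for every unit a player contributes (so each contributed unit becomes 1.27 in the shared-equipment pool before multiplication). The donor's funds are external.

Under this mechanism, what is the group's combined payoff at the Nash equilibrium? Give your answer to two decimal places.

175.00 hours

Even with the mechanism, each unit contributed returns only 4.1 × 1.27 / 7 = 0.7439 per unit of net cost, so contributing nothing is still dominant.
At the Nash equilibrium no one contributes; group total payoff = 7 × 25 = 175.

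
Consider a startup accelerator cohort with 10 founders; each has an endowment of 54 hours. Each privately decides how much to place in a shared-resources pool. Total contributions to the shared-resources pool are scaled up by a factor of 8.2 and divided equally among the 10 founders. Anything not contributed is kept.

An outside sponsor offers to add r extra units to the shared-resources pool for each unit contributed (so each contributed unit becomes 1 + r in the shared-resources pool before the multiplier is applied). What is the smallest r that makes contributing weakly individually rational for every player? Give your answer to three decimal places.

0.220

With matching at rate r, one contributed unit becomes (1 + r) in the shared-resources pool and returns 8.2 × (1 + r) / 10 to the contributor.
Setting this equal to 1: 1 + r = 10/8.2 = 1.2195.
So the minimum matching rate is r = 1.2195 − 1 = 0.220.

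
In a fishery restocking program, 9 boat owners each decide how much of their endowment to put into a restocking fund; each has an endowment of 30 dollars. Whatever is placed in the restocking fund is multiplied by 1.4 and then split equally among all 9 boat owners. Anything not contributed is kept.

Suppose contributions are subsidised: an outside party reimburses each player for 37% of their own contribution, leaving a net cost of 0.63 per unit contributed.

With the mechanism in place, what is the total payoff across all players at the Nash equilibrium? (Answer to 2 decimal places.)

270.00 dollars

The effective private return is (1.4/9) / 0.63 = 0.2469, which is still under 1, so the mechanism doesn't change anyone's dominant strategy: zero contribution.
At the Nash equilibrium no one contributes; group total payoff = 9 × 30 = 270.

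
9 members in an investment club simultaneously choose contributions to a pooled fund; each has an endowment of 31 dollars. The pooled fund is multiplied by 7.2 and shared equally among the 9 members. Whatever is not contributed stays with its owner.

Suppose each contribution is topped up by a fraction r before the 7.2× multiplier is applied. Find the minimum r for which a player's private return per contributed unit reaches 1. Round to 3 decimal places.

0.250

With matching at rate r, one contributed unit becomes (1 + r) in the pooled fund and returns 7.2 × (1 + r) / 9 to the contributor.
Setting this equal to 1: 1 + r = 9/7.2 = 1.2500.
So the minimum matching rate is r = 1.2500 − 1 = 0.250.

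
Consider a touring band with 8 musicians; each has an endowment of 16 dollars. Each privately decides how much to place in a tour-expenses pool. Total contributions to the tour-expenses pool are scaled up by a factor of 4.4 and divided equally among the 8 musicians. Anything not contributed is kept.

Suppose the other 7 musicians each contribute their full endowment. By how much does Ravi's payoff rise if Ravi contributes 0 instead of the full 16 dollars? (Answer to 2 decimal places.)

Switching from a contribution of 16 to 0 lets Ravi keep an extra 16 dollars, but lowers the tour-expenses pool by 16, which costs Ravi their own share of that drop: 4.4/8 × 16 = 8.80.
Net gain = 16 − 8.80 = 7.20. The private return per contributed unit (0.5500) is below 1, so free-riding is indeed the best response regardless of what the others do.

7.20 dollars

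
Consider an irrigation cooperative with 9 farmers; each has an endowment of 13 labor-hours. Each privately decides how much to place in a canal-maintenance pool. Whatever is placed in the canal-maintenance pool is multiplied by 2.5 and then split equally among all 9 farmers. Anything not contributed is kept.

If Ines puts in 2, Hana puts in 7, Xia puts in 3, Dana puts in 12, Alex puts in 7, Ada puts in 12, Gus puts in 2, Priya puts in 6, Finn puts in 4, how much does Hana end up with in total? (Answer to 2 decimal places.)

21.28 labor-hours

Total contributed: 2 + 7 + 3 + 12 + 7 + 12 + 2 + 6 + 4 = 55.
Each receives 2.5 × 55 / 9 = 15.28 from the canal-maintenance pool.
Hana keeps 13 − 7 = 6, so Hana's payoff is 6 + 15.28 = 21.28.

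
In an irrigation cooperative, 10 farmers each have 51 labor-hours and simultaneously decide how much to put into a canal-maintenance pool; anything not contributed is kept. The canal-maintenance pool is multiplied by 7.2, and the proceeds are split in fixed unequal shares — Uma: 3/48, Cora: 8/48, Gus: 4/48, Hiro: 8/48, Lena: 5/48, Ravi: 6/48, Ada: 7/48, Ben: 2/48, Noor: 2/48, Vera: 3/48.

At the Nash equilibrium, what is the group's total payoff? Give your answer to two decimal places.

1458.60 labor-hours

A player with share s gets back 7.2·s per unit contributed, so full contribution is dominant for anyone with s > 1/7.2 = 0.1389 and zero contribution is dominant for anyone below.
The shares above 0.1389 belong to Cora, Hiro and Ada, contributing 51 each; the remaining 7 contribute 0. Total contributed: 153.
The canal-maintenance pool pays out 7.2 × 153 = 1101.60 in total (split across the unequal shares, but the aggregate is all that matters for the group sum).
The 7 free-riders keep 51 each, adding 357. Group total = 357 + 1101.60 = 1458.60.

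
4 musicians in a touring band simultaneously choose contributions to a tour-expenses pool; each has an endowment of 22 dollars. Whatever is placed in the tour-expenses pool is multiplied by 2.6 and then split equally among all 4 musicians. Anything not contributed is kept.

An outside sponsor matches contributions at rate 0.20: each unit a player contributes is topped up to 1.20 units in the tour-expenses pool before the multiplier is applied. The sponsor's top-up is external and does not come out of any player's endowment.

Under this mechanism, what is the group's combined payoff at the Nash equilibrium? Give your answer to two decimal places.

Even with the mechanism, each unit contributed returns only 2.6 × 1.20 / 4 = 0.7800 per unit of net cost, so contributing nothing is still dominant.
Everyone keeps their endowment and the group total is 4 × 22 = 88.

88.00 dollars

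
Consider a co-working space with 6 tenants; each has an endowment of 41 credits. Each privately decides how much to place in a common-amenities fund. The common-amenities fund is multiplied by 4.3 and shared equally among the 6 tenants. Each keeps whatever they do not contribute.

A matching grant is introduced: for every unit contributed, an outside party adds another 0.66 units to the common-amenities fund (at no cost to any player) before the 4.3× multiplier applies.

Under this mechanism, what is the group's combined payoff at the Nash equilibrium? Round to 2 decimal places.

1755.95 credits

The effective private return per unit is now 4.3 × 1.66 / 6 = 1.1897 > 1, so every player's dominant strategy flips to full contribution.
At the Nash equilibrium everyone contributes 41. Group total payoff = 4.3 × 1.66 × 246 = 1755.95.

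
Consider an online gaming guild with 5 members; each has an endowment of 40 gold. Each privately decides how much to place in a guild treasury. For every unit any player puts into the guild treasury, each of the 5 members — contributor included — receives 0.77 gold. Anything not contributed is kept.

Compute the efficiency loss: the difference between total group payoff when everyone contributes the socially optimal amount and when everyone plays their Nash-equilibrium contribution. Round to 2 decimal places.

The private return per contributed unit is 0.77 < 1, so contributing 0 is dominant for every player. At the Nash equilibrium everyone keeps their 40, and the group total is 5 × 40 = 200.
Each contributed unit returns 3.850 to the group as a whole (0.77 to each of 5 players), which exceeds 1, so the social optimum is full contribution: group total = 3.850 × 200 = 770.00.
Efficiency loss = 770.00 − 200 = 570.00.

570.00 gold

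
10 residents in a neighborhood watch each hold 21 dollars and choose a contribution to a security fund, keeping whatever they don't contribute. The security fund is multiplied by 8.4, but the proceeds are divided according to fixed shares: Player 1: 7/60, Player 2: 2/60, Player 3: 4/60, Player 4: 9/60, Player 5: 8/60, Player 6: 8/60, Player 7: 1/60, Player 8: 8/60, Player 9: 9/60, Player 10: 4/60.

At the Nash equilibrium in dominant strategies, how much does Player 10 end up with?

Player j's private return per contributed unit is 8.4 × (j's share). Contributing is weakly dominant for j when that share is at least 1/8.4 = 0.1190, and contributing 0 is dominant otherwise.
Player 4, Player 5, Player 6, Player 8 and Player 9 are above the threshold, contributing 21 each; the remaining 5 contribute 0. Total contributed: 105.
Player 10 keeps 21 and receives 8.4 × 105 × 4/60 = 58.80 from the security fund, for a payoff of 79.80.

79.80 dollars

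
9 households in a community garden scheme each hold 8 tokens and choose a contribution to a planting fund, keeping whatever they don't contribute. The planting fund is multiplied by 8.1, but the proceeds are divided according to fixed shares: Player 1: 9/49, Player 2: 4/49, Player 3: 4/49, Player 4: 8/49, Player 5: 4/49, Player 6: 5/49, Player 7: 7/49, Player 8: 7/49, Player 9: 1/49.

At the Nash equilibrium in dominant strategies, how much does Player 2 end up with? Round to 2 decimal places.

Each unit j contributes comes back to j as 8.1 × (j's share), so j prefers to contribute only if that share exceeds 1/8.1 = 0.1235; otherwise keeping the unit dominates.
Player 1, Player 4, Player 7 and Player 8 clear that bar, contributing 8 each; the remaining 5 contribute 0. Total contributed: 32.
Player 2 keeps 8 and receives 8.1 × 32 × 4/49 = 21.16 from the planting fund, for a payoff of 29.16.

29.16 tokens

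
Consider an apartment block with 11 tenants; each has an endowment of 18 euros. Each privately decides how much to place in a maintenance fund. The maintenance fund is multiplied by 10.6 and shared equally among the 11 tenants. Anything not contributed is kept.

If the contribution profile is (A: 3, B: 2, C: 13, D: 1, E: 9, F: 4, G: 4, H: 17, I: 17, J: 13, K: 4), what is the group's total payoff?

Total contributed: 3 + 2 + 13 + 1 + 9 + 4 + 4 + 17 + 17 + 13 + 4 = 87; total kept: 11 × 18 − 87 = 111.
The maintenance fund pays out 10.6 × 87 = 922.20 in aggregate.
Group total = 111 + 922.20 = 1033.20.

1033.20 euros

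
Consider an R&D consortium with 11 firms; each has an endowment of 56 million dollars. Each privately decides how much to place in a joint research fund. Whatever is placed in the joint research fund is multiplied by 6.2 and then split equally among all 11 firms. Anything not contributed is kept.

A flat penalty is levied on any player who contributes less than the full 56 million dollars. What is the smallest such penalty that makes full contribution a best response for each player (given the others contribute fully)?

Given the others contribute fully, the best deviation is to contribute 0 (any partial contribution still incurs the fine and gives up units whose private return 0.5636 is below 1).
Deviating from 56 to 0 saves 56 million dollars but forfeits the deviator's share of the drop in the joint research fund: 6.2/11 × 56 = 31.56.
So the deviation gain is 56 − 31.56 = 24.44, and the fine must be at least 24.44 million dollars to wipe it out.

24.44 million dollars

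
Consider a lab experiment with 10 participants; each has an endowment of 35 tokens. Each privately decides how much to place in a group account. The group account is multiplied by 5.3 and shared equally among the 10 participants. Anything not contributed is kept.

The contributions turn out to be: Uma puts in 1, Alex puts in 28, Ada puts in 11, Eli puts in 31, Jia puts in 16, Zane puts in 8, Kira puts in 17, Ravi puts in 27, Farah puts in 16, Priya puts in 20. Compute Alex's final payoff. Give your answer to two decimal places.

99.75 tokens

Total contributed: 1 + 28 + 11 + 31 + 16 + 8 + 17 + 27 + 16 + 20 = 175.
Each receives 5.3 × 175 / 10 = 92.75 from the group account.
Alex keeps 35 − 28 = 7, so Alex's payoff is 7 + 92.75 = 99.75.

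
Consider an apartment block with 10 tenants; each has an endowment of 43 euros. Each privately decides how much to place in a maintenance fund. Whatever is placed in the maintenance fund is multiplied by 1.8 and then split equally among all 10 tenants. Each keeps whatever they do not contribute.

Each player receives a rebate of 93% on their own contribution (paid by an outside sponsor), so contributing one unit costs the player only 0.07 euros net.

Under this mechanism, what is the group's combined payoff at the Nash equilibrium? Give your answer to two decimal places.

The effective private return per unit is now (1.8/10) / 0.07 = 2.5714 > 1, so every player's dominant strategy flips to full contribution.
At the Nash equilibrium everyone contributes 43. Group total payoff = 10 × (43 × 0.93 + 1.8 × 43) = 1173.90.

1173.90 euros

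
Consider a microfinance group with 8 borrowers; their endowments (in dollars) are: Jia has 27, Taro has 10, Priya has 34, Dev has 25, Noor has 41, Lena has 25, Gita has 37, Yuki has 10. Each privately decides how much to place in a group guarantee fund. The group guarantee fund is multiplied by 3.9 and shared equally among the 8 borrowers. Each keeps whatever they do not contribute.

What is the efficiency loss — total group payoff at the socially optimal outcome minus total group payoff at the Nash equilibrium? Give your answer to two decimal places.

The private return per contributed unit is 3.9/8 = 0.4875 < 1 for every player regardless of endowment, so the Nash equilibrium is zero contribution and the group total is Σ E_j = 27 + 10 + 34 + 25 + 41 + 25 + 37 + 10 = 209.
Each contributed unit returns 3.900 to the group, so the social optimum is full contribution by everyone: group total = 3.900 × 209 = 815.10.
Efficiency loss = (3.900 − 1) × 209 = 606.10.

606.10 dollars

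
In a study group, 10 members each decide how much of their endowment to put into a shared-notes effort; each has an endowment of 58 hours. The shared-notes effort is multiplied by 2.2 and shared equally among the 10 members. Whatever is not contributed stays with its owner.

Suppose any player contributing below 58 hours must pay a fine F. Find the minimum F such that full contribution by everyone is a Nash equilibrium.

Given the others contribute fully, the best deviation is to contribute 0 (any partial contribution still incurs the fine and gives up units whose private return 0.2200 is below 1).
Deviating from 58 to 0 saves 58 hours but forfeits the deviator's share of the drop in the shared-notes effort: 2.2/10 × 58 = 12.76.
So the deviation gain is 58 − 12.76 = 45.24, and the fine must be at least 45.24 hours to wipe it out.

45.24 hours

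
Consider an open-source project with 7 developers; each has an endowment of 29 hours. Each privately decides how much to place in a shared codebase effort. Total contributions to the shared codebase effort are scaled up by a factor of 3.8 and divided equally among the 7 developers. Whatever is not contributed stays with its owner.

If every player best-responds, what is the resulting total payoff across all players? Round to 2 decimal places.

Each contributed unit returns 3.8/7 = 0.5429 to its contributor — below 1 — so contributing 0 is dominant for every player. At the Nash equilibrium everyone keeps their 29, and the group total is 7 × 29 = 203.

203.00 hours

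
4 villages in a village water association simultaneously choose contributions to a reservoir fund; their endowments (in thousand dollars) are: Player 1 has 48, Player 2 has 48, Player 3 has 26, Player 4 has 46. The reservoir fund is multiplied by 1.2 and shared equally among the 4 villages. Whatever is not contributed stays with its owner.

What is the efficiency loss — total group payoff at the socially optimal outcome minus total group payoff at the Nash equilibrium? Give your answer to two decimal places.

The private return per contributed unit is 1.2/4 = 0.3000 < 1 for every player regardless of endowment, so the Nash equilibrium is zero contribution and the group total is Σ E_j = 48 + 48 + 26 + 46 = 168.
Each contributed unit returns 1.200 to the group, so the social optimum is full contribution by everyone: group total = 1.200 × 168 = 201.60.
Efficiency loss = (1.200 − 1) × 168 = 33.60.

33.60 thousand dollars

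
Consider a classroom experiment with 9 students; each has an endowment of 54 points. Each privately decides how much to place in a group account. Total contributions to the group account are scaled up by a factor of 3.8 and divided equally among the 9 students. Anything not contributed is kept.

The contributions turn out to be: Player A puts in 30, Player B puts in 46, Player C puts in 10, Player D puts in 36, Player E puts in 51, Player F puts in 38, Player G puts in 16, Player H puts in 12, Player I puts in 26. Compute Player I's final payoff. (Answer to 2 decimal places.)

139.89 points

Total contributed: 30 + 46 + 10 + 36 + 51 + 38 + 16 + 12 + 26 = 265.
Each receives 3.8 × 265 / 9 = 111.89 from the group account.
Player I keeps 54 − 26 = 28, so Player I's payoff is 28 + 111.89 = 139.89.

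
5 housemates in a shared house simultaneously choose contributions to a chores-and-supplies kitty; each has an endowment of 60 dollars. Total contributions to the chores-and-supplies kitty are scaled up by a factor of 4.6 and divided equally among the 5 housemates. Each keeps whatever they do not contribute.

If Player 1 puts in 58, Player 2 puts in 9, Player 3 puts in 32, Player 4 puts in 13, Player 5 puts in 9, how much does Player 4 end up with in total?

Total contributed: 58 + 9 + 32 + 13 + 9 = 121.
Each receives 4.6 × 121 / 5 = 111.32 from the chores-and-supplies kitty.
Player 4 keeps 60 − 13 = 47, so Player 4's payoff is 47 + 111.32 = 158.32.

158.32 dollars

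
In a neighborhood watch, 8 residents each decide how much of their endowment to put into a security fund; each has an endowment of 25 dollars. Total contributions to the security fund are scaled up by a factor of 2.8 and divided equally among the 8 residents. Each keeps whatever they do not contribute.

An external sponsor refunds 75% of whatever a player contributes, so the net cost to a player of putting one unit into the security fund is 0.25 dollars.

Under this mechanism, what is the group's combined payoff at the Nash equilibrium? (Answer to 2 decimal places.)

710.00 dollars

The effective private return per unit is now (2.8/8) / 0.25 = 1.4000 > 1, so every player's dominant strategy flips to full contribution.
At the Nash equilibrium everyone contributes 25. Group total payoff = 8 × (25 × 0.75 + 2.8 × 25) = 710.00.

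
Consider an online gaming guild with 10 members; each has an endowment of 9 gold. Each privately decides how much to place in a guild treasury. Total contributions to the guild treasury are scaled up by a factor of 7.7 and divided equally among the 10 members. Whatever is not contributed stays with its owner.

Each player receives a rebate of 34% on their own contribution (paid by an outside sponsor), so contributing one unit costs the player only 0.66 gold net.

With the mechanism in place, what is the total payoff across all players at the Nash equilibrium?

723.60 gold

With the mechanism, a contributed unit returns (7.7/10) / 0.66 = 1.1667 per unit of net cost to the contributor — now above 1 — so contributing fully is weakly dominant for every player.
At the Nash equilibrium everyone contributes 9. Group total payoff = 10 × (9 × 0.34 + 7.7 × 9) = 723.60.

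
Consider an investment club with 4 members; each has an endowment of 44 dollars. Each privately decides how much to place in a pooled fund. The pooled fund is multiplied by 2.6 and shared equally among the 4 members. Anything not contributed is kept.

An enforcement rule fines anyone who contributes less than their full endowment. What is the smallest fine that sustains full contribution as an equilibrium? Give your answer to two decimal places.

Given the others contribute fully, the best deviation is to contribute 0 (any partial contribution still incurs the fine and gives up units whose private return 0.6500 is below 1).
Deviating from 44 to 0 saves 44 dollars but forfeits the deviator's share of the drop in the pooled fund: 2.6/4 × 44 = 28.60.
So the deviation gain is 44 − 28.60 = 15.40, and the fine must be at least 15.40 dollars to wipe it out.

15.40 dollars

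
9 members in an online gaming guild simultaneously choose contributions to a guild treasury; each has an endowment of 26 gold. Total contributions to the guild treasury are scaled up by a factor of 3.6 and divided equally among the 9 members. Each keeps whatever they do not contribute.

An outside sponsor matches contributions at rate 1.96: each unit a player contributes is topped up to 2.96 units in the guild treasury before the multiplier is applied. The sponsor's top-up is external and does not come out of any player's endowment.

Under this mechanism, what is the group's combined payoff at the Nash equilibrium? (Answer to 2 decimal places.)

With the mechanism, a contributed unit returns 3.6 × 2.96 / 9 = 1.1840 per unit of net cost to the contributor — now above 1 — so contributing fully is weakly dominant for every player.
So the Nash equilibrium is full contribution by all 9; the group earns 3.6 × 2.96 × 234 = 2493.50.

2493.50 gold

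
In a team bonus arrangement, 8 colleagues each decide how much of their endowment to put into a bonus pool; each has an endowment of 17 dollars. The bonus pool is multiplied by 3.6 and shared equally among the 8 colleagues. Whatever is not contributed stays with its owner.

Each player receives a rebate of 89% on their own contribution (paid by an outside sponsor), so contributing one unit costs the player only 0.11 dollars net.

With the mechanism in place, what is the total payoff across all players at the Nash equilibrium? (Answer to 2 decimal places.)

610.64 dollars

Under the mechanism each unit contributed yields (3.6/8) / 0.11 = 4.0909 back to its contributor per unit of net cost, which exceeds 1, making full contribution the dominant choice for everyone.
At the Nash equilibrium everyone contributes 17. Group total payoff = 8 × (17 × 0.89 + 3.6 × 17) = 610.64.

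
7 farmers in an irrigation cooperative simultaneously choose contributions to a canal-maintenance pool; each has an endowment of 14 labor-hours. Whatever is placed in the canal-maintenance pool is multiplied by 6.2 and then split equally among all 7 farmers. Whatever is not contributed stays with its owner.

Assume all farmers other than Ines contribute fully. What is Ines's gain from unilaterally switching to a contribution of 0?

Switching from a contribution of 14 to 0 lets Ines keep an extra 14 labor-hours, but lowers the canal-maintenance pool by 14, which costs Ines their own share of that drop: 6.2/7 × 14 = 12.40.
Net gain = 14 − 12.40 = 1.60. The private return per contributed unit (0.8857) is below 1, so free-riding is indeed the best response regardless of what the others do.

1.60 labor-hours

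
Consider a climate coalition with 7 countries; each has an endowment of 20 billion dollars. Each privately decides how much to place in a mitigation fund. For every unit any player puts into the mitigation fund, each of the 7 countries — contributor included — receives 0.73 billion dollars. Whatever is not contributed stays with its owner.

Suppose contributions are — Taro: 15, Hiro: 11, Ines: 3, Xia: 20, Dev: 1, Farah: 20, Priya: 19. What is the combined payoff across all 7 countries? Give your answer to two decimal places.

Total contributed: 15 + 11 + 3 + 20 + 1 + 20 + 19 = 89; total kept: 7 × 20 − 89 = 51.
The mitigation fund pays out 0.73 × 7 × 89 = 454.79 in aggregate.
Group total = 51 + 454.79 = 505.79.

505.79 billion dollars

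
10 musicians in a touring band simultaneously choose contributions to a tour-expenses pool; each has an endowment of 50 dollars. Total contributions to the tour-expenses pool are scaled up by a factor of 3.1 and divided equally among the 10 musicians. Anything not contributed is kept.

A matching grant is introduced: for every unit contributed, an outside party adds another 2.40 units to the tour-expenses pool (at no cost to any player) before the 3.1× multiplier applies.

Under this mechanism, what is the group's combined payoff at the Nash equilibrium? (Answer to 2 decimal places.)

Under the mechanism each unit contributed yields 3.1 × 3.40 / 10 = 1.0540 back to its contributor per unit of net cost, which exceeds 1, making full contribution the dominant choice for everyone.
So the Nash equilibrium is full contribution by all 10; the group earns 3.1 × 3.40 × 500 = 5270.00.

5270.00 dollars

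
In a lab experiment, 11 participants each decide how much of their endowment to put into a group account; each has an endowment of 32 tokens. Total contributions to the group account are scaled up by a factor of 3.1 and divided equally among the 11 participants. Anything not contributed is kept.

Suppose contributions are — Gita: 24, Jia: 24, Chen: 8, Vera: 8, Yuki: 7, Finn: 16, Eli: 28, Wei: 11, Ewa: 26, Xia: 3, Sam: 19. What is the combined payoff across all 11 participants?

Total contributed: 24 + 24 + 8 + 8 + 7 + 16 + 28 + 11 + 26 + 3 + 19 = 174; total kept: 11 × 32 − 174 = 178.
The group account pays out 3.1 × 174 = 539.40 in aggregate.
Group total = 178 + 539.40 = 717.40.

717.40 tokens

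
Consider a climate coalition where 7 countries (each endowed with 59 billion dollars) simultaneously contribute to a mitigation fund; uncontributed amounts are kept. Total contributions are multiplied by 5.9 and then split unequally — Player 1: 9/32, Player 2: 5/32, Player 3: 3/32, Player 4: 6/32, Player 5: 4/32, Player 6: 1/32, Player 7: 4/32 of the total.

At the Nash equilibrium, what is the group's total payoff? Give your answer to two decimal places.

Each unit j contributes comes back to j as 5.9 × (j's share), so j prefers to contribute only if that share exceeds 1/5.9 = 0.1695; otherwise keeping the unit dominates.
Player 1 and Player 4 are above the threshold, contributing 59 each; the remaining 5 contribute 0. Total contributed: 118.
The mitigation fund pays out 5.9 × 118 = 696.20 in total (split across the unequal shares, but the aggregate is all that matters for the group sum).
The 5 free-riders keep 59 each, adding 295. Group total = 295 + 696.20 = 991.20.

991.20 billion dollars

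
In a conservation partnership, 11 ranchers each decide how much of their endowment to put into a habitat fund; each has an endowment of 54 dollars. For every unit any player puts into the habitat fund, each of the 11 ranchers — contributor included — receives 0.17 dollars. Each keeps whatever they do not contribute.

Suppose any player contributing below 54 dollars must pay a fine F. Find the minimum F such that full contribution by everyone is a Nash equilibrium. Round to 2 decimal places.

Given the others contribute fully, the best deviation is to contribute 0 (any partial contribution still incurs the fine and gives up units whose private return 0.17 is below 1).
Deviating from 54 to 0 saves 54 dollars but forfeits the deviator's share of the drop in the habitat fund: 0.17 × 54 = 9.18.
So the deviation gain is 54 − 9.18 = 44.82, and the fine must be at least 44.82 dollars to wipe it out.

44.82 dollars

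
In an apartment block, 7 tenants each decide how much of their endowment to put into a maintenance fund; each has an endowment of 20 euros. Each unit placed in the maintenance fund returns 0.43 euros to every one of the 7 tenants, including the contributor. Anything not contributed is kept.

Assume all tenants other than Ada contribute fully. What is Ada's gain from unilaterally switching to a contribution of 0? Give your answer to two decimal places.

11.40 euros

Switching from a contribution of 20 to 0 lets Ada keep an extra 20 euros, but lowers the maintenance fund by 20, which costs Ada their own share of that drop: 0.43 × 20 = 8.60.
Net gain = 20 − 8.60 = 11.40. The private return per contributed unit (0.43) is below 1, so free-riding is indeed the best response regardless of what the others do.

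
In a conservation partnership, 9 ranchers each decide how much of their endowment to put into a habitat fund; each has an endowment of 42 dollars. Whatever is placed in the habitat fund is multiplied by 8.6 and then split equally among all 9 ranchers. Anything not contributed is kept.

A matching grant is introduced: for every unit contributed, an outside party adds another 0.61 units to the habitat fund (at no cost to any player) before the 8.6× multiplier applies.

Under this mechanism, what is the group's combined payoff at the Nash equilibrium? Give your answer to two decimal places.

The effective private return per unit is now 8.6 × 1.61 / 9 = 1.5384 > 1, so every player's dominant strategy flips to full contribution.
So the Nash equilibrium is full contribution by all 9; the group earns 8.6 × 1.61 × 378 = 5233.79.

5233.79 dollars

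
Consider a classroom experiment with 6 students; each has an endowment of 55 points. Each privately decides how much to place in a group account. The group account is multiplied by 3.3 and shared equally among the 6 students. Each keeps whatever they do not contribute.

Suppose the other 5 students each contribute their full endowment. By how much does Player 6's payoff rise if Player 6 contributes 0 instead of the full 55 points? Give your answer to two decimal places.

24.75 points

Switching from a contribution of 55 to 0 lets Player 6 keep an extra 55 points, but lowers the group account by 55, which costs Player 6 their own share of that drop: 3.3/6 × 55 = 30.25.
Net gain = 55 − 30.25 = 24.75. The private return per contributed unit (0.5500) is below 1, so free-riding is indeed the best response regardless of what the others do.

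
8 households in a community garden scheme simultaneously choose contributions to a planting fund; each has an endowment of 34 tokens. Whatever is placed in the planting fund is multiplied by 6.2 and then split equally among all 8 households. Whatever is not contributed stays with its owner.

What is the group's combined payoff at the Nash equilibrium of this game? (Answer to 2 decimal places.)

Each contributed unit returns 6.2/8 = 0.7750 to its contributor — below 1 — so contributing 0 is dominant for every player. At the Nash equilibrium everyone keeps their 34, and the group total is 8 × 34 = 272.

272.00 tokens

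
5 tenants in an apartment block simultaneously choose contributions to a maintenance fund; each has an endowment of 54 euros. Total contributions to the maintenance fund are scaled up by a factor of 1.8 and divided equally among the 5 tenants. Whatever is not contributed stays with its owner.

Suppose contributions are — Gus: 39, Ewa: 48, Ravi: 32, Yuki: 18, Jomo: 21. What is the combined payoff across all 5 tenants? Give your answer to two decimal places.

Total contributed: 39 + 48 + 32 + 18 + 21 = 158; total kept: 5 × 54 − 158 = 112.
The maintenance fund pays out 1.8 × 158 = 284.40 in aggregate.
Group total = 112 + 284.40 = 396.40.

396.40 euros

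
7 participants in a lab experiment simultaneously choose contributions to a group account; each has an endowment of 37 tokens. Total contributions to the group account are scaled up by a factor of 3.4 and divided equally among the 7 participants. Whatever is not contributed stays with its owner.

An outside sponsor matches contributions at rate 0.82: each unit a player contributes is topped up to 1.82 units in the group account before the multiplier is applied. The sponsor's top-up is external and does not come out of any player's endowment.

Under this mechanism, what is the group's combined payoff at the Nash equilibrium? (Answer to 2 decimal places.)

Even with the mechanism, each unit contributed returns only 3.4 × 1.82 / 7 = 0.8840 per unit of net cost, so contributing nothing is still dominant.
At the Nash equilibrium no one contributes; group total payoff = 7 × 37 = 259.

259.00 tokens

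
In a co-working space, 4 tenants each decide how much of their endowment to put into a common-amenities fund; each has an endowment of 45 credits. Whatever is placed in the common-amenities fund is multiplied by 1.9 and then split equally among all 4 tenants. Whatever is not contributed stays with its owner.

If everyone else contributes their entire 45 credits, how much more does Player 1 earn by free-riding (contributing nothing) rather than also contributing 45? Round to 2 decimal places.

Switching from a contribution of 45 to 0 lets Player 1 keep an extra 45 credits, but lowers the common-amenities fund by 45, which costs Player 1 their own share of that drop: 1.9/4 × 45 = 21.37.
Net gain = 45 − 21.37 = 23.63. The private return per contributed unit (0.4750) is below 1, so free-riding is indeed the best response regardless of what the others do.

23.63 credits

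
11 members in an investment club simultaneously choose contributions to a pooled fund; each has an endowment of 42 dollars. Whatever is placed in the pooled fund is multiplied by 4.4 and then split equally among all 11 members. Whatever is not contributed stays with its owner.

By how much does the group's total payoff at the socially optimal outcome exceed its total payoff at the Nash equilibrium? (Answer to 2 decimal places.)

1570.80 dollars

Each contributed unit returns 4.4/11 = 0.4000 to its contributor — below 1 — so contributing 0 is dominant for every player. At the Nash equilibrium everyone keeps their 42, and the group total is 11 × 42 = 462.
Each contributed unit returns 4.400 to the group as a whole (0.4000 to each of 11 players), which exceeds 1, so the social optimum is full contribution: group total = 4.400 × 462 = 2032.80.
Efficiency loss = 2032.80 − 462 = 1570.80.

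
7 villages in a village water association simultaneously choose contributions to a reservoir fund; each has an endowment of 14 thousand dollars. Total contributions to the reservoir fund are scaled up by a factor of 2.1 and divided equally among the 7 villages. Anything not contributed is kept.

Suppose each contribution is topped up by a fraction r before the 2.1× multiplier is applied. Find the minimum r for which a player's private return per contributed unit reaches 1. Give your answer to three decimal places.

With matching at rate r, one contributed unit becomes (1 + r) in the reservoir fund and returns 2.1 × (1 + r) / 7 to the contributor.
Setting this equal to 1: 1 + r = 7/2.1 = 3.3333.
So the minimum matching rate is r = 3.3333 − 1 = 2.333.

2.333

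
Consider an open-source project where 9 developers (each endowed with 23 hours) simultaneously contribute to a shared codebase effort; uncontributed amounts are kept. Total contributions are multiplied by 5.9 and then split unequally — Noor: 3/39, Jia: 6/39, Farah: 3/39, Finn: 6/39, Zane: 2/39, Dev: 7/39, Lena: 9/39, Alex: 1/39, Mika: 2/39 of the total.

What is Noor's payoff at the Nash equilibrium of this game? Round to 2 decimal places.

Player j's private return per contributed unit is 5.9 × (j's share). Contributing is weakly dominant for j when that share is at least 1/5.9 = 0.1695, and contributing 0 is dominant otherwise.
Dev and Lena are above the threshold, contributing 23 each; the remaining 7 contribute 0. Total contributed: 46.
Noor keeps 23 and receives 5.9 × 46 × 3/39 = 20.88 from the shared codebase effort, for a payoff of 43.88.

43.88 hours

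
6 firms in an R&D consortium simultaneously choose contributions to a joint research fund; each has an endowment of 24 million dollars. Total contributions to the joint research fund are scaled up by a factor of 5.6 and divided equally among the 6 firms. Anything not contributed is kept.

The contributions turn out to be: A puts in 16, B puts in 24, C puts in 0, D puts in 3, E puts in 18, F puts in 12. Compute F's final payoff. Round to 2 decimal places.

80.13 million dollars

Total contributed: 16 + 24 + 0 + 3 + 18 + 12 = 73.
Each receives 5.6 × 73 / 6 = 68.13 from the joint research fund.
F keeps 24 − 12 = 12, so F's payoff is 12 + 68.13 = 80.13.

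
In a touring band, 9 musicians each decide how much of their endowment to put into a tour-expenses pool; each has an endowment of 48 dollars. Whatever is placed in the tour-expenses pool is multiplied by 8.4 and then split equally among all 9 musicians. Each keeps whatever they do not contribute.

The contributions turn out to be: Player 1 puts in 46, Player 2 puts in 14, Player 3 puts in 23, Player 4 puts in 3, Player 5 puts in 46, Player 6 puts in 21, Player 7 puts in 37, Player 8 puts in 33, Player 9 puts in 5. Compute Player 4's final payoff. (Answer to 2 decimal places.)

257.80 dollars

Total contributed: 46 + 14 + 23 + 3 + 46 + 21 + 37 + 33 + 5 = 228.
Each receives 8.4 × 228 / 9 = 212.80 from the tour-expenses pool.
Player 4 keeps 48 − 3 = 45, so Player 4's payoff is 45 + 212.80 = 257.80.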